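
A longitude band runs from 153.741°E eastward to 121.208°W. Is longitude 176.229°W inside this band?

Yes

Band width going east from +153.741° to -121.208°: ((-121.208 − 153.741) mod 360) = 85.051°.
Offset of -176.229° east of the west edge: ((-176.229 − 153.741) mod 360) = 30.030°.
30.030° ≤ 85.051° ⇒ inside.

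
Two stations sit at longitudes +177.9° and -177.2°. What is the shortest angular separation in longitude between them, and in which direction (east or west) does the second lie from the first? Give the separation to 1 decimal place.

4.9° east

Raw difference: -177.2 − 177.9 = -355.1°.
Normalise into (−180°, 180°]: -355.1° + 360° = 4.9°.
Positive ⇒ the second point lies to the east; separation 4.9°.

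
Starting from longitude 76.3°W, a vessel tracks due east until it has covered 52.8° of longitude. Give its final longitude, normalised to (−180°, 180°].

Start at -76.3°; shift +52.8° → -23.5°.
-23.5° already lies in (−180°, 180°].

23.5°W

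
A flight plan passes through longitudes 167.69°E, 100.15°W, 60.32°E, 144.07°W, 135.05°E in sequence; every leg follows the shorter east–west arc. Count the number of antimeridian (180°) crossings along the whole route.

Leg 1: +167.69° → -100.15°, shortest Δλ = 92.16° (east) — crosses 180°.
Leg 2: -100.15° → +60.32°, shortest Δλ = 160.47° (east) — does not cross 180°.
Leg 3: +60.32° → -144.07°, shortest Δλ = 155.61° (east) — crosses 180°.
Leg 4: -144.07° → +135.05°, shortest Δλ = -80.88° (west) — crosses 180°.
Total crossings: 3.

3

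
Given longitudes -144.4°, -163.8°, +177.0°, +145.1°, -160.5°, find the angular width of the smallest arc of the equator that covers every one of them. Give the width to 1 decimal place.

Sort the longitudes: -163.8°, -160.5°, -144.4°, +145.1°, +177.0°.
Eastward gaps between consecutive values (wrapping around): 3.3°, 16.1°, 289.5°, 31.9°, 19.2°.
Largest gap = 289.5° ⇒ minimal covering band is its complement: 360° − 289.5° = 70.5°.
Band runs from +145.1° eastward to -144.4°, crossing the antimeridian.

70.5°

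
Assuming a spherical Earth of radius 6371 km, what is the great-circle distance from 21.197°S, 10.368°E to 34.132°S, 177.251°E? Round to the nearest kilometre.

13708 km

Δλ = 177.251 − 10.368 = 166.883°.
Δφ = -34.132 − -21.197 = -12.935°.
a = sin²(Δφ/2) + cos φ₁ · cos φ₂ · sin²(Δλ/2) = 0.774364.
c = 2·atan2(√a, √(1−a)) = 2.15164 rad → d = 6371·c ≈ 13708.08 km.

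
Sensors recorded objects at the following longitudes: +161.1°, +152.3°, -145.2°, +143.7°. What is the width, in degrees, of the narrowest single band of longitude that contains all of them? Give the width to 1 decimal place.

71.1°

Sort the longitudes: -145.2°, +143.7°, +152.3°, +161.1°.
Eastward gaps between consecutive values (wrapping around): 288.9°, 8.6°, 8.8°, 53.7°.
Largest gap = 288.9° ⇒ minimal covering band is its complement: 360° − 288.9° = 71.1°.
Band runs from +143.7° eastward to -145.2°, crossing the antimeridian.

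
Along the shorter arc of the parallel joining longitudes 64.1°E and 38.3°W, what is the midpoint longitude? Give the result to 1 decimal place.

12.9°E

Signed shortest Δλ from +64.1° to -38.3° is -102.4°.
Midpoint longitude = +64.1° + (-102.4°)/2 = +64.1° − 51.2° = +12.9°.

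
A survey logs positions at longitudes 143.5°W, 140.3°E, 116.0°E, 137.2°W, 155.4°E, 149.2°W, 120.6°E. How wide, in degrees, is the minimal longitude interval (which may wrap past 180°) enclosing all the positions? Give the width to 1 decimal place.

106.8°

Sort the longitudes: -149.2°, -143.5°, -137.2°, +116.0°, +120.6°, +140.3°, +155.4°.
Eastward gaps between consecutive values (wrapping around): 5.7°, 6.3°, 253.2°, 4.6°, 19.7°, 15.1°, 55.4°.
Largest gap = 253.2° ⇒ minimal covering band is its complement: 360° − 253.2° = 106.8°.
Band runs from +116.0° eastward to -137.2°, crossing the antimeridian.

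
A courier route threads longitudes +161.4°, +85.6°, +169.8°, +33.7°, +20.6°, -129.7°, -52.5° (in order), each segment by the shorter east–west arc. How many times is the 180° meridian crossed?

0

Leg 1: +161.4° → +85.6°, shortest Δλ = -75.8° (west) — does not cross 180°.
Leg 2: +85.6° → +169.8°, shortest Δλ = 84.2° (east) — does not cross 180°.
Leg 3: +169.8° → +33.7°, shortest Δλ = -136.1° (west) — does not cross 180°.
Leg 4: +33.7° → +20.6°, shortest Δλ = -13.1° (west) — does not cross 180°.
Leg 5: +20.6° → -129.7°, shortest Δλ = -150.3° (west) — does not cross 180°.
Leg 6: -129.7° → -52.5°, shortest Δλ = 77.2° (east) — does not cross 180°.
Total crossings: 0.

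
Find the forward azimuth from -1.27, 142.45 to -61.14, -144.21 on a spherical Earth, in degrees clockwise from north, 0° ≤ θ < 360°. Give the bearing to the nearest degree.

Δλ = -144.21 − 142.45 = -286.66°; wrapped into (−180°, 180°]: 73.34°.
θ = atan2( sin Δλ · cos φ₂ , cos φ₁ · sin φ₂ − sin φ₁ · cos φ₂ · cos Δλ )
  = atan2(0.46241, -0.87252) = 152.078° → normalised to [0°, 360°): 152.078°.

152°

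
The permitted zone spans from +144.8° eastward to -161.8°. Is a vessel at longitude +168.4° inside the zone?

Yes

Band width going east from +144.8° to -161.8°: ((-161.8 − 144.8) mod 360) = 53.4°.
Offset of +168.4° east of the west edge: ((168.4 − 144.8) mod 360) = 23.6°.
23.6° ≤ 53.4° ⇒ inside.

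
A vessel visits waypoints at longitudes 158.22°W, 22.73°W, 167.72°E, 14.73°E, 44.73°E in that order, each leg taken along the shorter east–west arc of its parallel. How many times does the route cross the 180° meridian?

1

Leg 1: -158.22° → -22.73°, shortest Δλ = 135.49° (east) — does not cross 180°.
Leg 2: -22.73° → +167.72°, shortest Δλ = -169.55° (west) — crosses 180°.
Leg 3: +167.72° → +14.73°, shortest Δλ = -152.99° (west) — does not cross 180°.
Leg 4: +14.73° → +44.73°, shortest Δλ = 30.0° (east) — does not cross 180°.
Total crossings: 1.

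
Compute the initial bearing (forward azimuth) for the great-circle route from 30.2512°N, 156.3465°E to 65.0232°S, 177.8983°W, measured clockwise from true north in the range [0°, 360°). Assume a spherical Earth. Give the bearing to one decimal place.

169.3°

Δλ = -177.8983 − 156.3465 = -334.2448°; wrapped into (−180°, 180°]: 25.7552°.
θ = atan2( sin Δλ · cos φ₂ , cos φ₁ · sin φ₂ − sin φ₁ · cos φ₂ · cos Δλ )
  = atan2(0.18348, -0.97463) = 169.339° → normalised to [0°, 360°): 169.339°.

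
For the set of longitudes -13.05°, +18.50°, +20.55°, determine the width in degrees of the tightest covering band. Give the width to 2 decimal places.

33.60°

Sort the longitudes: -13.05°, +18.50°, +20.55°.
Eastward gaps between consecutive values (wrapping around): 31.55°, 2.05°, 326.40°.
Largest gap = 326.40° ⇒ minimal covering band is its complement: 360° − 326.40° = 33.60°.
Band runs from -13.05° eastward to +20.55°.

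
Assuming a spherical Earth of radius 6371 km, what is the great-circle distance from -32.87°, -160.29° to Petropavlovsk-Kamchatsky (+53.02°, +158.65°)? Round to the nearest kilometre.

Δλ = 158.65 − -160.29 = 318.94°; wrapped into (−180°, 180°]: -41.06°.
Δφ = 53.02 − -32.87 = 85.89°.
a = sin²(Δφ/2) + cos φ₁ · cos φ₂ · sin²(Δλ/2) = 0.526302.
c = 2·atan2(√a, √(1−a)) = 1.62343 rad → d = 6371·c ≈ 10342.84 km.

10343 km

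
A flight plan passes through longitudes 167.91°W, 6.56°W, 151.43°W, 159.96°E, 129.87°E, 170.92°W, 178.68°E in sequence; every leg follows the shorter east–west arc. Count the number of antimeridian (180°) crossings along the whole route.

3

Leg 1: -167.91° → -6.56°, shortest Δλ = 161.35° (east) — does not cross 180°.
Leg 2: -6.56° → -151.43°, shortest Δλ = -144.87° (west) — does not cross 180°.
Leg 3: -151.43° → +159.96°, shortest Δλ = -48.61° (west) — crosses 180°.
Leg 4: +159.96° → +129.87°, shortest Δλ = -30.09° (west) — does not cross 180°.
Leg 5: +129.87° → -170.92°, shortest Δλ = 59.21° (east) — crosses 180°.
Leg 6: -170.92° → +178.68°, shortest Δλ = -10.4° (west) — crosses 180°.
Total crossings: 3.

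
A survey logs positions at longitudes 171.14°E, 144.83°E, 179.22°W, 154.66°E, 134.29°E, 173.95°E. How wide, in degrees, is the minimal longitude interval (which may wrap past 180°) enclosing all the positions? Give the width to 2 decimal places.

Sort the longitudes: -179.22°, +134.29°, +144.83°, +154.66°, +171.14°, +173.95°.
Eastward gaps between consecutive values (wrapping around): 313.51°, 10.54°, 9.83°, 16.48°, 2.81°, 6.83°.
Largest gap = 313.51° ⇒ minimal covering band is its complement: 360° − 313.51° = 46.49°.
Band runs from +134.29° eastward to -179.22°, crossing the antimeridian.

46.49°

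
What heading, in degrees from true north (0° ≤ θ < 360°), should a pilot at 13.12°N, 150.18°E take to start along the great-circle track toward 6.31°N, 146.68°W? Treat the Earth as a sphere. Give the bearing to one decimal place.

89.7°

Δλ = -146.68 − 150.18 = -296.86°; wrapped into (−180°, 180°]: 63.14°.
θ = atan2( sin Δλ · cos φ₂ , cos φ₁ · sin φ₂ − sin φ₁ · cos φ₂ · cos Δλ )
  = atan2(0.88671, 0.00510) = 89.670° → normalised to [0°, 360°): 89.670°.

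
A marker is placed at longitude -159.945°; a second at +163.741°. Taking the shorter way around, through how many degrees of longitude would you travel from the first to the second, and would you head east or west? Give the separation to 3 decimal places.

Raw difference: 163.741 − -159.945 = 323.686°.
Normalise into (−180°, 180°]: 323.686° − 360° = -36.314°.
Negative ⇒ the second point lies to the west; separation 36.314°.

36.314° west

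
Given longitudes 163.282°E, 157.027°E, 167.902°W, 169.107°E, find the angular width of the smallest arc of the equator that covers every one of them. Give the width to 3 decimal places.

35.071°

Sort the longitudes: -167.902°, +157.027°, +163.282°, +169.107°.
Eastward gaps between consecutive values (wrapping around): 324.929°, 6.255°, 5.825°, 22.991°.
Largest gap = 324.929° ⇒ minimal covering band is its complement: 360° − 324.929° = 35.071°.
Band runs from +157.027° eastward to -167.902°, crossing the antimeridian.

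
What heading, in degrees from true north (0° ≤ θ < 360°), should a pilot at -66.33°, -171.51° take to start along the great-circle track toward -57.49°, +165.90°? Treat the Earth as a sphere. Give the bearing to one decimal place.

Δλ = 165.90 − -171.51 = 337.41°; wrapped into (−180°, 180°]: -22.59°.
θ = atan2( sin Δλ · cos φ₂ , cos φ₁ · sin φ₂ − sin φ₁ · cos φ₂ · cos Δλ )
  = atan2(-0.20645, 0.11591) = -60.688° → normalised to [0°, 360°): 299.312°.

299.3°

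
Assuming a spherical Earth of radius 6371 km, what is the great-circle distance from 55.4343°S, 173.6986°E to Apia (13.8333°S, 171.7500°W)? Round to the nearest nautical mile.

2588 nmi

Δλ = -171.7500 − 173.6986 = -345.4486°; wrapped into (−180°, 180°]: 14.5514°.
Δφ = -13.8333 − -55.4343 = 41.6010°.
a = sin²(Δφ/2) + cos φ₁ · cos φ₂ · sin²(Δλ/2) = 0.134942.
c = 2·atan2(√a, √(1−a)) = 0.75231 rad → d = 6371·c ≈ 4792.94 km ≈ 2587.98 nmi.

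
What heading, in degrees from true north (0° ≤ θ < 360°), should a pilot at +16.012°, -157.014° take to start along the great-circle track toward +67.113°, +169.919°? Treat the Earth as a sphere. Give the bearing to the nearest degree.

Δλ = 169.919 − -157.014 = 326.933°; wrapped into (−180°, 180°]: -33.067°.
θ = atan2( sin Δλ · cos φ₂ , cos φ₁ · sin φ₂ − sin φ₁ · cos φ₂ · cos Δλ )
  = atan2(-0.21220, 0.79563) = -14.934° → normalised to [0°, 360°): 345.066°.

345°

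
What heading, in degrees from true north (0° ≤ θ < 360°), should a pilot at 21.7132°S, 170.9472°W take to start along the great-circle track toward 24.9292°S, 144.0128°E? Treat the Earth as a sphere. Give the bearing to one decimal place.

Δλ = 144.0128 − -170.9472 = 314.9600°; wrapped into (−180°, 180°]: -45.0400°.
θ = atan2( sin Δλ · cos φ₂ , cos φ₁ · sin φ₂ − sin φ₁ · cos φ₂ · cos Δλ )
  = atan2(-0.64167, -0.15453) = -103.540° → normalised to [0°, 360°): 256.460°.

256.5°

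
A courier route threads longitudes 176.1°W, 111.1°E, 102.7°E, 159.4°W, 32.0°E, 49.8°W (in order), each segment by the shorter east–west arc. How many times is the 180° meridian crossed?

Leg 1: -176.1° → +111.1°, shortest Δλ = -72.8° (west) — crosses 180°.
Leg 2: +111.1° → +102.7°, shortest Δλ = -8.4° (west) — does not cross 180°.
Leg 3: +102.7° → -159.4°, shortest Δλ = 97.9° (east) — crosses 180°.
Leg 4: -159.4° → +32.0°, shortest Δλ = -168.6° (west) — crosses 180°.
Leg 5: +32.0° → -49.8°, shortest Δλ = -81.8° (west) — does not cross 180°.
Total crossings: 3.

3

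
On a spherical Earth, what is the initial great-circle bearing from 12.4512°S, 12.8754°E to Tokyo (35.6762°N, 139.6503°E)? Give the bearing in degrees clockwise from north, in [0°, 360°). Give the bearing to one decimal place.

Δλ = 139.6503 − 12.8754 = 126.7749°.
θ = atan2( sin Δλ · cos φ₂ , cos φ₁ · sin φ₂ − sin φ₁ · cos φ₂ · cos Δλ )
  = atan2(0.65067, 0.46463) = 54.470° → normalised to [0°, 360°): 54.470°.

54.5°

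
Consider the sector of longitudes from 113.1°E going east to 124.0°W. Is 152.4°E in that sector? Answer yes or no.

Band width going east from +113.1° to -124.0°: ((-124.0 − 113.1) mod 360) = 122.9°.
Offset of +152.4° east of the west edge: ((152.4 − 113.1) mod 360) = 39.3°.
39.3° ≤ 122.9° ⇒ inside.

Yes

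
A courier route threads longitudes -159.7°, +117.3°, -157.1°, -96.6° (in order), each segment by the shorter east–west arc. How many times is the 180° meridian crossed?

2

Leg 1: -159.7° → +117.3°, shortest Δλ = -83.0° (west) — crosses 180°.
Leg 2: +117.3° → -157.1°, shortest Δλ = 85.6° (east) — crosses 180°.
Leg 3: -157.1° → -96.6°, shortest Δλ = 60.5° (east) — does not cross 180°.
Total crossings: 2.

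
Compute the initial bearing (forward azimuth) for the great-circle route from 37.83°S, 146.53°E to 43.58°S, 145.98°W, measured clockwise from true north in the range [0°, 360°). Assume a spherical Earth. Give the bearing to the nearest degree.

Δλ = -145.98 − 146.53 = -292.51°; wrapped into (−180°, 180°]: 67.49°.
θ = atan2( sin Δλ · cos φ₂ , cos φ₁ · sin φ₂ − sin φ₁ · cos φ₂ · cos Δλ )
  = atan2(0.66922, -0.37439) = 119.224° → normalised to [0°, 360°): 119.224°.

119°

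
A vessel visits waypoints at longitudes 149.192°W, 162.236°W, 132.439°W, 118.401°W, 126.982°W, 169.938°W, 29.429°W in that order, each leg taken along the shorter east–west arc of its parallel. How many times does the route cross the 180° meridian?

Leg 1: -149.192° → -162.236°, shortest Δλ = -13.044° (west) — does not cross 180°.
Leg 2: -162.236° → -132.439°, shortest Δλ = 29.797° (east) — does not cross 180°.
Leg 3: -132.439° → -118.401°, shortest Δλ = 14.038° (east) — does not cross 180°.
Leg 4: -118.401° → -126.982°, shortest Δλ = -8.581° (west) — does not cross 180°.
Leg 5: -126.982° → -169.938°, shortest Δλ = -42.956° (west) — does not cross 180°.
Leg 6: -169.938° → -29.429°, shortest Δλ = 140.509° (east) — does not cross 180°.
Total crossings: 0.

0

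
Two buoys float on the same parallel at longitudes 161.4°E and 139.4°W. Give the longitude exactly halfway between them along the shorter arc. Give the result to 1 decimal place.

169.0°W

Signed shortest Δλ from +161.4° to -139.4° is +59.2°.
Midpoint longitude = +161.4° + (+59.2°)/2 = +161.4° + 29.6° = +191.0°.
Normalise into (−180°, 180°]: -169.0°.
(The naïve average (+161.4 + -139.4)/2 = 11.0° is on the wrong side of the globe.)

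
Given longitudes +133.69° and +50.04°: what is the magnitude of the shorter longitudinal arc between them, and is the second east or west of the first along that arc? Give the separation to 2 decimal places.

83.65° west

Raw difference: 50.04 − 133.69 = -83.65°.
Normalise into (−180°, 180°]: -83.65° stays -83.65°.
Negative ⇒ the second point lies to the west; separation 83.65°.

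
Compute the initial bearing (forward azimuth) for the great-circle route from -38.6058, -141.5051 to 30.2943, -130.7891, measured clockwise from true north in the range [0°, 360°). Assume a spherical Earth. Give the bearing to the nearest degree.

10°

Δλ = -130.7891 − -141.5051 = 10.7160°.
θ = atan2( sin Δλ · cos φ₂ , cos φ₁ · sin φ₂ − sin φ₁ · cos φ₂ · cos Δλ )
  = atan2(0.16055, 0.92356) = 9.862° → normalised to [0°, 360°): 9.862°.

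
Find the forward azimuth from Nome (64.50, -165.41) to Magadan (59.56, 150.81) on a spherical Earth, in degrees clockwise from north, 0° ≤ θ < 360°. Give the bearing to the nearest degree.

Δλ = 150.81 − -165.41 = 316.22°; wrapped into (−180°, 180°]: -43.78°.
θ = atan2( sin Δλ · cos φ₂ , cos φ₁ · sin φ₂ − sin φ₁ · cos φ₂ · cos Δλ )
  = atan2(-0.35054, 0.04101) = -83.327° → normalised to [0°, 360°): 276.673°.

277°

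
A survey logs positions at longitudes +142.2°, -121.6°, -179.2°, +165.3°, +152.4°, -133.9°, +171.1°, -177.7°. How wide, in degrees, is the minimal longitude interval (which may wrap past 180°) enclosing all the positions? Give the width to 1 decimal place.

96.2°

Sort the longitudes: -179.2°, -177.7°, -133.9°, -121.6°, +142.2°, +152.4°, +165.3°, +171.1°.
Eastward gaps between consecutive values (wrapping around): 1.5°, 43.8°, 12.3°, 263.8°, 10.2°, 12.9°, 5.8°, 9.7°.
Largest gap = 263.8° ⇒ minimal covering band is its complement: 360° − 263.8° = 96.2°.
Band runs from +142.2° eastward to -121.6°, crossing the antimeridian.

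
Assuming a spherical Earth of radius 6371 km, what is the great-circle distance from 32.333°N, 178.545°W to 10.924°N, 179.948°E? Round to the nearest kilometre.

Δλ = 179.948 − -178.545 = 358.493°; wrapped into (−180°, 180°]: -1.507°.
Δφ = 10.924 − 32.333 = -21.409°.
a = sin²(Δφ/2) + cos φ₁ · cos φ₂ · sin²(Δλ/2) = 0.034644.
c = 2·atan2(√a, √(1−a)) = 0.37444 rad → d = 6371·c ≈ 2385.58 km.

2386 km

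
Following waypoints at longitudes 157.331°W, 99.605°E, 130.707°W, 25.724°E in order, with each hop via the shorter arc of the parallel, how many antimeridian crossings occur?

Leg 1: -157.331° → +99.605°, shortest Δλ = -103.064° (west) — crosses 180°.
Leg 2: +99.605° → -130.707°, shortest Δλ = 129.688° (east) — crosses 180°.
Leg 3: -130.707° → +25.724°, shortest Δλ = 156.431° (east) — does not cross 180°.
Total crossings: 2.

2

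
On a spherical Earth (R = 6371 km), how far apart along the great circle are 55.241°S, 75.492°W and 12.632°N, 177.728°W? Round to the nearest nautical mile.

6443 nmi

Δλ = -177.728 − -75.492 = -102.236°.
Δφ = 12.632 − -55.241 = 67.873°.
a = sin²(Δφ/2) + cos φ₁ · cos φ₂ · sin²(Δλ/2) = 0.648786.
c = 2·atan2(√a, √(1−a)) = 1.87294 rad → d = 6371·c ≈ 11932.53 km ≈ 6443.05 nmi.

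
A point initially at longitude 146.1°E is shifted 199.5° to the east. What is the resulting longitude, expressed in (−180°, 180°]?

Start at +146.1°; shift +199.5° → +345.6°.
+345.6° lies outside (−180°, 180°]; subtract 360° → -14.4°.

14.4°W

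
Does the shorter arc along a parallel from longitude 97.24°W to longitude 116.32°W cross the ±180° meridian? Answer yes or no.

No

Signed shortest Δλ = ((-116.32 − -97.24 + 180) mod 360) − 180 = -19.08°.
Going west by 19.08° from -97.24° reaches -116.32° without touching 180°.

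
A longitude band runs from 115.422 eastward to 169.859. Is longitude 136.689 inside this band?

Band width going east from +115.422° to +169.859°: ((169.859 − 115.422) mod 360) = 54.437°.
Offset of +136.689° east of the west edge: ((136.689 − 115.422) mod 360) = 21.267°.
21.267° ≤ 54.437° ⇒ inside.

Yes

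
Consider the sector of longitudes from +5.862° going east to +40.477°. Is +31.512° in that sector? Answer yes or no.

Band width going east from +5.862° to +40.477°: ((40.477 − 5.862) mod 360) = 34.615°.
Offset of +31.512° east of the west edge: ((31.512 − 5.862) mod 360) = 25.650°.
25.650° ≤ 34.615° ⇒ inside.

Yes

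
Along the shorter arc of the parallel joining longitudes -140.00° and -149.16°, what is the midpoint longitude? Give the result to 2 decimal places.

-144.58°

Signed shortest Δλ from -140.00° to -149.16° is -9.16°.
Midpoint longitude = -140.00° + (-9.16°)/2 = -140.00° − 4.58° = -144.58°.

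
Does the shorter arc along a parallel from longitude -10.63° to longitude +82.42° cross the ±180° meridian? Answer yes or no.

No

Signed shortest Δλ = ((82.42 − -10.63 + 180) mod 360) − 180 = 93.05°.
Going east by 93.05° from -10.63° reaches +82.42° without touching 180°.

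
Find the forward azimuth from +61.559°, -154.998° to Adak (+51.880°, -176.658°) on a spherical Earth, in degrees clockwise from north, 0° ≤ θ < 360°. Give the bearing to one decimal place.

240.3°

Δλ = -176.658 − -154.998 = -21.660°.
θ = atan2( sin Δλ · cos φ₂ , cos φ₁ · sin φ₂ − sin φ₁ · cos φ₂ · cos Δλ )
  = atan2(-0.22785, -0.12980) = -119.669° → normalised to [0°, 360°): 240.331°.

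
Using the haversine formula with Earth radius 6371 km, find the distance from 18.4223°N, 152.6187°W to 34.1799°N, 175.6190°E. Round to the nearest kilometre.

3596 km

Δλ = 175.6190 − -152.6187 = 328.2377°; wrapped into (−180°, 180°]: -31.7623°.
Δφ = 34.1799 − 18.4223 = 15.7576°.
a = sin²(Δφ/2) + cos φ₁ · cos φ₂ · sin²(Δλ/2) = 0.077563.
c = 2·atan2(√a, √(1−a)) = 0.56447 rad → d = 6371·c ≈ 3596.21 km.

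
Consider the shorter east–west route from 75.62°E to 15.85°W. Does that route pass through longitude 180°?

Signed shortest Δλ = ((-15.85 − 75.62 + 180) mod 360) − 180 = -91.47°.
Going west by 91.47° from +75.62° reaches -15.85° without touching 180°.

No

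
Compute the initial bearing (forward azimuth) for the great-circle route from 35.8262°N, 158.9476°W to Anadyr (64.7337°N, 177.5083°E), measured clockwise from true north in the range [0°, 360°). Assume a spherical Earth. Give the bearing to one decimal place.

341.3°

Δλ = 177.5083 − -158.9476 = 336.4559°; wrapped into (−180°, 180°]: -23.5441°.
θ = atan2( sin Δλ · cos φ₂ , cos φ₁ · sin φ₂ − sin φ₁ · cos φ₂ · cos Δλ )
  = atan2(-0.17050, 0.50419) = -18.683° → normalised to [0°, 360°): 341.317°.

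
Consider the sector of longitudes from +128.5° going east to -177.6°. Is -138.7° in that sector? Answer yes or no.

No

Band width going east from +128.5° to -177.6°: ((-177.6 − 128.5) mod 360) = 53.9°.
Offset of -138.7° east of the west edge: ((-138.7 − 128.5) mod 360) = 92.8°.
92.8° > 53.9° ⇒ outside.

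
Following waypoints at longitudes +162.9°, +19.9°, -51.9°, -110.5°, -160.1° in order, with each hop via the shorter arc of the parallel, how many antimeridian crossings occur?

0

Leg 1: +162.9° → +19.9°, shortest Δλ = -143.0° (west) — does not cross 180°.
Leg 2: +19.9° → -51.9°, shortest Δλ = -71.8° (west) — does not cross 180°.
Leg 3: -51.9° → -110.5°, shortest Δλ = -58.6° (west) — does not cross 180°.
Leg 4: -110.5° → -160.1°, shortest Δλ = -49.6° (west) — does not cross 180°.
Total crossings: 0.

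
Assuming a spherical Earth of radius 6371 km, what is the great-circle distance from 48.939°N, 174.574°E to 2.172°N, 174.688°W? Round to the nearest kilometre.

Δλ = -174.688 − 174.574 = -349.262°; wrapped into (−180°, 180°]: 10.738°.
Δφ = 2.172 − 48.939 = -46.767°.
a = sin²(Δφ/2) + cos φ₁ · cos φ₂ · sin²(Δλ/2) = 0.163263.
c = 2·atan2(√a, √(1−a)) = 0.83190 rad → d = 6371·c ≈ 5300.03 km.

5300 km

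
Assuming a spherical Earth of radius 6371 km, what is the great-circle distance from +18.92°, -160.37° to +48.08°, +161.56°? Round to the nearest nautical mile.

Δλ = 161.56 − -160.37 = 321.93°; wrapped into (−180°, 180°]: -38.07°.
Δφ = 48.08 − 18.92 = 29.16°.
a = sin²(Δφ/2) + cos φ₁ · cos φ₂ · sin²(Δλ/2) = 0.130595.
c = 2·atan2(√a, √(1−a)) = 0.73949 rad → d = 6371·c ≈ 4711.31 km ≈ 2543.90 nmi.

2544 nmi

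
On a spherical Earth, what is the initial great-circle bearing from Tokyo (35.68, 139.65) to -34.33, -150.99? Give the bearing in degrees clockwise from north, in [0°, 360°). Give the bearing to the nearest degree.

Δλ = -150.99 − 139.65 = -290.64°; wrapped into (−180°, 180°]: 69.36°.
θ = atan2( sin Δλ · cos φ₂ , cos φ₁ · sin φ₂ − sin φ₁ · cos φ₂ · cos Δλ )
  = atan2(0.77280, -0.62788) = 129.093° → normalised to [0°, 360°): 129.093°.

129°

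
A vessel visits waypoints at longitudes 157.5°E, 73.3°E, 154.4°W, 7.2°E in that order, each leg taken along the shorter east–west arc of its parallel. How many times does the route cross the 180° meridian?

Leg 1: +157.5° → +73.3°, shortest Δλ = -84.2° (west) — does not cross 180°.
Leg 2: +73.3° → -154.4°, shortest Δλ = 132.3° (east) — crosses 180°.
Leg 3: -154.4° → +7.2°, shortest Δλ = 161.6° (east) — does not cross 180°.
Total crossings: 1.

1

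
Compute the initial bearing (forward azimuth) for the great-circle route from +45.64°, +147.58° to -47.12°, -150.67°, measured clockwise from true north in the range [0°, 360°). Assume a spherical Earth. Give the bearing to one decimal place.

Δλ = -150.67 − 147.58 = -298.25°; wrapped into (−180°, 180°]: 61.75°.
θ = atan2( sin Δλ · cos φ₂ , cos φ₁ · sin φ₂ − sin φ₁ · cos φ₂ · cos Δλ )
  = atan2(0.59942, -0.74261) = 141.090° → normalised to [0°, 360°): 141.090°.

141.1°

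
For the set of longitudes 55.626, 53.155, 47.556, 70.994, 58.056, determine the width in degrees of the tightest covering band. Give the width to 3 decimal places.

Sort the longitudes: +47.556°, +53.155°, +55.626°, +58.056°, +70.994°.
Eastward gaps between consecutive values (wrapping around): 5.599°, 2.471°, 2.430°, 12.938°, 336.562°.
Largest gap = 336.562° ⇒ minimal covering band is its complement: 360° − 336.562° = 23.438°.
Band runs from +47.556° eastward to +70.994°.

23.438°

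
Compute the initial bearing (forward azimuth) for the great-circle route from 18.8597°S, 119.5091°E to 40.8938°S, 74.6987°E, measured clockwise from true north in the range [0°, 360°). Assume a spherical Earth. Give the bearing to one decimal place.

230.1°

Δλ = 74.6987 − 119.5091 = -44.8104°.
θ = atan2( sin Δλ · cos φ₂ , cos φ₁ · sin φ₂ − sin φ₁ · cos φ₂ · cos Δλ )
  = atan2(-0.53275, -0.44616) = -129.945° → normalised to [0°, 360°): 230.055°.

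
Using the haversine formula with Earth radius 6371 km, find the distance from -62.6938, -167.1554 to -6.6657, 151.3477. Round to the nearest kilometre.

Δλ = 151.3477 − -167.1554 = 318.5031°; wrapped into (−180°, 180°]: -41.4969°.
Δφ = -6.6657 − -62.6938 = 56.0281°.
a = sin²(Δφ/2) + cos φ₁ · cos φ₂ · sin²(Δλ/2) = 0.277792.
c = 2·atan2(√a, √(1−a)) = 1.11027 rad → d = 6371·c ≈ 7073.56 km.

7074 km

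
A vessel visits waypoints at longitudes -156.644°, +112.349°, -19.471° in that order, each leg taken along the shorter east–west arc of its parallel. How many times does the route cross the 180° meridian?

1

Leg 1: -156.644° → +112.349°, shortest Δλ = -91.007° (west) — crosses 180°.
Leg 2: +112.349° → -19.471°, shortest Δλ = -131.82° (west) — does not cross 180°.
Total crossings: 1.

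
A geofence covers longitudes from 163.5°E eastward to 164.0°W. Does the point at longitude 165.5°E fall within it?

Yes

Band width going east from +163.5° to -164.0°: ((-164.0 − 163.5) mod 360) = 32.5°.
Offset of +165.5° east of the west edge: ((165.5 − 163.5) mod 360) = 2.0°.
2.0° ≤ 32.5° ⇒ inside.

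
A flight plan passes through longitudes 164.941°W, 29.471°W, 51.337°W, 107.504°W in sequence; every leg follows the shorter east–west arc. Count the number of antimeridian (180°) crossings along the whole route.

0

Leg 1: -164.941° → -29.471°, shortest Δλ = 135.47° (east) — does not cross 180°.
Leg 2: -29.471° → -51.337°, shortest Δλ = -21.866° (west) — does not cross 180°.
Leg 3: -51.337° → -107.504°, shortest Δλ = -56.167° (west) — does not cross 180°.
Total crossings: 0.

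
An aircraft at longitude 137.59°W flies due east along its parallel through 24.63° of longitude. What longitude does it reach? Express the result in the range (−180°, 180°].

112.96°W

Start at -137.59°; shift +24.63° → -112.96°.
-112.96° already lies in (−180°, 180°].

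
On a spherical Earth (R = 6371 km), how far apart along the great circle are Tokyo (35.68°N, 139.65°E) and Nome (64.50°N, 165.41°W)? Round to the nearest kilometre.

4819 km

Δλ = -165.41 − 139.65 = -305.06°; wrapped into (−180°, 180°]: 54.94°.
Δφ = 64.50 − 35.68 = 28.82°.
a = sin²(Δφ/2) + cos φ₁ · cos φ₂ · sin²(Δλ/2) = 0.136341.
c = 2·atan2(√a, √(1−a)) = 0.75639 rad → d = 6371·c ≈ 4818.96 km.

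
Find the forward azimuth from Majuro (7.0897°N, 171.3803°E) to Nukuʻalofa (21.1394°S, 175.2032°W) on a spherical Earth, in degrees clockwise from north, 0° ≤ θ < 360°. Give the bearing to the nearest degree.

155°

Δλ = -175.2032 − 171.3803 = -346.5835°; wrapped into (−180°, 180°]: 13.4165°.
θ = atan2( sin Δλ · cos φ₂ , cos φ₁ · sin φ₂ − sin φ₁ · cos φ₂ · cos Δλ )
  = atan2(0.21641, -0.46986) = 155.269° → normalised to [0°, 360°): 155.269°.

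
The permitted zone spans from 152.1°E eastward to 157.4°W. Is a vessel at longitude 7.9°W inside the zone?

Band width going east from +152.1° to -157.4°: ((-157.4 − 152.1) mod 360) = 50.5°.
Offset of -7.9° east of the west edge: ((-7.9 − 152.1) mod 360) = 200.0°.
200.0° > 50.5° ⇒ outside.

No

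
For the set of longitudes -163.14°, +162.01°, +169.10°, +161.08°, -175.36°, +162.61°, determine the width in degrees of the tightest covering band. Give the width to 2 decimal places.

35.78°

Sort the longitudes: -175.36°, -163.14°, +161.08°, +162.01°, +162.61°, +169.10°.
Eastward gaps between consecutive values (wrapping around): 12.22°, 324.22°, 0.93°, 0.60°, 6.49°, 15.54°.
Largest gap = 324.22° ⇒ minimal covering band is its complement: 360° − 324.22° = 35.78°.
Band runs from +161.08° eastward to -163.14°, crossing the antimeridian.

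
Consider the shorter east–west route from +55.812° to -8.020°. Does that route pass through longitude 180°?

Signed shortest Δλ = ((-8.020 − 55.812 + 180) mod 360) − 180 = -63.832°.
Going west by 63.832° from +55.812° reaches -8.020° without touching 180°.

No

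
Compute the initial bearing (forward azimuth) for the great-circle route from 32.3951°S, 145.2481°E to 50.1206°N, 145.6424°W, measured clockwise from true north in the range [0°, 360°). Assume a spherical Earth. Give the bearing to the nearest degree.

38°

Δλ = -145.6424 − 145.2481 = -290.8905°; wrapped into (−180°, 180°]: 69.1095°.
θ = atan2( sin Δλ · cos φ₂ , cos φ₁ · sin φ₂ − sin φ₁ · cos φ₂ · cos Δλ )
  = atan2(0.59903, 0.77046) = 37.865° → normalised to [0°, 360°): 37.865°.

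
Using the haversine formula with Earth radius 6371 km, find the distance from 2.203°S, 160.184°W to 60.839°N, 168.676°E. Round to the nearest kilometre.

7502 km

Δλ = 168.676 − -160.184 = 328.860°; wrapped into (−180°, 180°]: -31.140°.
Δφ = 60.839 − -2.203 = 63.042°.
a = sin²(Δφ/2) + cos φ₁ · cos φ₂ · sin²(Δλ/2) = 0.308411.
c = 2·atan2(√a, √(1−a)) = 1.17756 rad → d = 6371·c ≈ 7502.25 km.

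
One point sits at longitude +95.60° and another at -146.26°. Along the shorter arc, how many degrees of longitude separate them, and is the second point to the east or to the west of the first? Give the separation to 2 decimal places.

118.14° east

Raw difference: -146.26 − 95.60 = -241.86°.
Normalise into (−180°, 180°]: -241.86° + 360° = 118.14°.
Positive ⇒ the second point lies to the east; separation 118.14°.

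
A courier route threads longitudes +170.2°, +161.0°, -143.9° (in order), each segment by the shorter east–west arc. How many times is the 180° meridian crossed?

1

Leg 1: +170.2° → +161.0°, shortest Δλ = -9.2° (west) — does not cross 180°.
Leg 2: +161.0° → -143.9°, shortest Δλ = 55.1° (east) — crosses 180°.
Total crossings: 1.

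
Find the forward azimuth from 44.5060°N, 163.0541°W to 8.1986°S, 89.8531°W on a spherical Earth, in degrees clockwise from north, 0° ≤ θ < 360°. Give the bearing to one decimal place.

Δλ = -89.8531 − -163.0541 = 73.2010°.
θ = atan2( sin Δλ · cos φ₂ , cos φ₁ · sin φ₂ − sin φ₁ · cos φ₂ · cos Δλ )
  = atan2(0.94754, -0.30223) = 107.691° → normalised to [0°, 360°): 107.691°.

107.7°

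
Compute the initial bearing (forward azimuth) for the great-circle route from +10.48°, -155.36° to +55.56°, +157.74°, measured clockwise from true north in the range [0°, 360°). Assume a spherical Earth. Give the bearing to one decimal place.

Δλ = 157.74 − -155.36 = 313.10°; wrapped into (−180°, 180°]: -46.90°.
θ = atan2( sin Δλ · cos φ₂ , cos φ₁ · sin φ₂ − sin φ₁ · cos φ₂ · cos Δλ )
  = atan2(-0.41294, 0.74067) = -29.140° → normalised to [0°, 360°): 330.860°.

330.9°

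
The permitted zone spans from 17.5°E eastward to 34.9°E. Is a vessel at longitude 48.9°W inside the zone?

Band width going east from +17.5° to +34.9°: ((34.9 − 17.5) mod 360) = 17.4°.
Offset of -48.9° east of the west edge: ((-48.9 − 17.5) mod 360) = 293.6°.
293.6° > 17.4° ⇒ outside.

No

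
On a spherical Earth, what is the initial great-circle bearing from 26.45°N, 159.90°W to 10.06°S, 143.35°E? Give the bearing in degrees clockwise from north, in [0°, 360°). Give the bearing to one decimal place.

244.3°

Δλ = 143.35 − -159.90 = 303.25°; wrapped into (−180°, 180°]: -56.75°.
θ = atan2( sin Δλ · cos φ₂ , cos φ₁ · sin φ₂ − sin φ₁ · cos φ₂ · cos Δλ )
  = atan2(-0.82343, -0.39686) = -115.732° → normalised to [0°, 360°): 244.268°.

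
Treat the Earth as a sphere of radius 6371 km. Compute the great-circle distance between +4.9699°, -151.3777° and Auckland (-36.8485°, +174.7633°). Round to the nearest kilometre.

Δλ = 174.7633 − -151.3777 = 326.1410°; wrapped into (−180°, 180°]: -33.8590°.
Δφ = -36.8485 − 4.9699 = -41.8184°.
a = sin²(Δφ/2) + cos φ₁ · cos φ₂ · sin²(Δλ/2) = 0.194968.
c = 2·atan2(√a, √(1−a)) = 0.91466 rad → d = 6371·c ≈ 5827.27 km.

5827 km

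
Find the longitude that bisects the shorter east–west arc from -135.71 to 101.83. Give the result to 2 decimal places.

Signed shortest Δλ from -135.71° to +101.83° is -122.46°.
Midpoint longitude = -135.71° + (-122.46°)/2 = -135.71° − 61.23° = -196.94°.
Normalise into (−180°, 180°]: +163.06°.
(The naïve average (-135.71 + +101.83)/2 = -16.94° is on the wrong side of the globe.)

+163.06°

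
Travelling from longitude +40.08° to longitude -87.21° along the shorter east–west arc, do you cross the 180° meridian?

No

Signed shortest Δλ = ((-87.21 − 40.08 + 180) mod 360) − 180 = -127.29°.
Going west by 127.29° from +40.08° reaches -87.21° without touching 180°.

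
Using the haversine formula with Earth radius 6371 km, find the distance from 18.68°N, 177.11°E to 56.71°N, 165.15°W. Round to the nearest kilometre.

Δλ = -165.15 − 177.11 = -342.26°; wrapped into (−180°, 180°]: 17.74°.
Δφ = 56.71 − 18.68 = 38.03°.
a = sin²(Δφ/2) + cos φ₁ · cos φ₂ · sin²(Δλ/2) = 0.118518.
c = 2·atan2(√a, √(1−a)) = 0.70291 rad → d = 6371·c ≈ 4478.25 km.

4478 km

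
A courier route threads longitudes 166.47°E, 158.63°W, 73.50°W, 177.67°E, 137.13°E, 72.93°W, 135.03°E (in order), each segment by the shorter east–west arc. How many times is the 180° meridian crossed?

4

Leg 1: +166.47° → -158.63°, shortest Δλ = 34.9° (east) — crosses 180°.
Leg 2: -158.63° → -73.50°, shortest Δλ = 85.13° (east) — does not cross 180°.
Leg 3: -73.50° → +177.67°, shortest Δλ = -108.83° (west) — crosses 180°.
Leg 4: +177.67° → +137.13°, shortest Δλ = -40.54° (west) — does not cross 180°.
Leg 5: +137.13° → -72.93°, shortest Δλ = 149.94° (east) — crosses 180°.
Leg 6: -72.93° → +135.03°, shortest Δλ = -152.04° (west) — crosses 180°.
Total crossings: 4.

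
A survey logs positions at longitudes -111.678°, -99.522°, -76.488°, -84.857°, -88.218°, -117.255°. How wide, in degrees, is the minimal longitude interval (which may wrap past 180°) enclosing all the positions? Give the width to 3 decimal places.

40.767°

Sort the longitudes: -117.255°, -111.678°, -99.522°, -88.218°, -84.857°, -76.488°.
Eastward gaps between consecutive values (wrapping around): 5.577°, 12.156°, 11.304°, 3.361°, 8.369°, 319.233°.
Largest gap = 319.233° ⇒ minimal covering band is its complement: 360° − 319.233° = 40.767°.
Band runs from -117.255° eastward to -76.488°.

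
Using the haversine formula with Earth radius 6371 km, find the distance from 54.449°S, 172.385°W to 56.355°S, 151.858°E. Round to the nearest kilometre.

Δλ = 151.858 − -172.385 = 324.243°; wrapped into (−180°, 180°]: -35.757°.
Δφ = -56.355 − -54.449 = -1.906°.
a = sin²(Δφ/2) + cos φ₁ · cos φ₂ · sin²(Δλ/2) = 0.030638.
c = 2·atan2(√a, √(1−a)) = 0.35188 rad → d = 6371·c ≈ 2241.86 km.

2242 km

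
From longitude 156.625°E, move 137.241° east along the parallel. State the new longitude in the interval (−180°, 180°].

66.134°W

Start at +156.625°; shift +137.241° → +293.866°.
+293.866° lies outside (−180°, 180°]; subtract 360° → -66.134°.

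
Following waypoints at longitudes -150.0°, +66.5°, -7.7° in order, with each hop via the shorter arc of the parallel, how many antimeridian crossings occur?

Leg 1: -150.0° → +66.5°, shortest Δλ = -143.5° (west) — crosses 180°.
Leg 2: +66.5° → -7.7°, shortest Δλ = -74.2° (west) — does not cross 180°.
Total crossings: 1.

1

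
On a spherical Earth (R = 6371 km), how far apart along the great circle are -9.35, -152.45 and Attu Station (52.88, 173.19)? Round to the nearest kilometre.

Δλ = 173.19 − -152.45 = 325.64°; wrapped into (−180°, 180°]: -34.36°.
Δφ = 52.88 − -9.35 = 62.23°.
a = sin²(Δφ/2) + cos φ₁ · cos φ₂ · sin²(Δλ/2) = 0.318991.
c = 2·atan2(√a, √(1−a)) = 1.20036 rad → d = 6371·c ≈ 7647.52 km.

7648 km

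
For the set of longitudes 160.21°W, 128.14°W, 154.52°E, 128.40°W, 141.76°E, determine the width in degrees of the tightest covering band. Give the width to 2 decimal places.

90.10°

Sort the longitudes: -160.21°, -128.40°, -128.14°, +141.76°, +154.52°.
Eastward gaps between consecutive values (wrapping around): 31.81°, 0.26°, 269.90°, 12.76°, 45.27°.
Largest gap = 269.90° ⇒ minimal covering band is its complement: 360° − 269.90° = 90.10°.
Band runs from +141.76° eastward to -128.14°, crossing the antimeridian.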